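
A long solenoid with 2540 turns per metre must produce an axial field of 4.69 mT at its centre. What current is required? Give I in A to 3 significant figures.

I ≈ 1.47 A

Inside a long solenoid B = μ₀nI with n = 2540 m⁻¹, so I = B/(μ₀n).
I = 4.69×10⁻³ / (4π×10⁻⁷ × 2540) = 1.47 A.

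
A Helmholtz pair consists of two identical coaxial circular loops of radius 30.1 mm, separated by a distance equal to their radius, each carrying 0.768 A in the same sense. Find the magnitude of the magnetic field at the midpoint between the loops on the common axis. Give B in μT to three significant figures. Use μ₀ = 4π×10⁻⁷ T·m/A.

Each loop contributes B = μ₀IR²/[2(R²+z²)^(3/2)] on the axis, with z measured from that loop.
Loop 1 (z = 0.01505 m): B₁ = 1.15×10⁻⁵ T. Loop 2 (z = 0.01505 m): B₂ = 1.15×10⁻⁵ T.
The fields add: B = B₁ + B₂ = 2.29×10⁻⁵ T.

B ≈ 22.9 μT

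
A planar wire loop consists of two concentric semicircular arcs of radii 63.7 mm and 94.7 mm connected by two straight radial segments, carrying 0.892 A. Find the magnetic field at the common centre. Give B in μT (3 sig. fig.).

The radial connectors point toward the centre, so dl × r̂ = 0 and they contribute nothing.
Each semicircle gives μ₀I/(4R): inner arc 4.40×10⁻⁶ T, outer arc 2.96×10⁻⁶ T.
The two arcs carry current in opposite angular senses, so their fields oppose: B = |4.40×10⁻⁶ − 2.96×10⁻⁶| = 1.44×10⁻⁶ T.

B ≈ 1.44 μT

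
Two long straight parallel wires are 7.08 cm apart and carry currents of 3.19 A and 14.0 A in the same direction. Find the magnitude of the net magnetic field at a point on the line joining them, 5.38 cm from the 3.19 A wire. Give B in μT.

Each long wire gives B = μ₀I/(2πd). Distances are d₁ = 0.0538 m and d₂ = 0.017 m.
B₁ = 1.19×10⁻⁵ T, B₂ = 1.65×10⁻⁴ T.
Between parallel currents the two contributions point in opposite directions, so they subtract. B = |B₁ − B₂| = |1.19×10⁻⁵ − 1.65×10⁻⁴| = 1.53×10⁻⁴ T.

B ≈ 153 μT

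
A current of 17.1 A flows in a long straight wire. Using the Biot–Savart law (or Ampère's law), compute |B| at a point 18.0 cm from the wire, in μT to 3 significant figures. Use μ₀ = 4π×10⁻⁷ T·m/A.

For an infinitely long straight wire, B = μ₀I/(2πd).
B = (4π×10⁻⁷ × 17.1) / (2π × 0.18) = 1.90×10⁻⁵ T.

B ≈ 19.0 μT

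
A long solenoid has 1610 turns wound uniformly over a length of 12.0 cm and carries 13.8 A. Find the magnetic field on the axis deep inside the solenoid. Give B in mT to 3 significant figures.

Inside a long solenoid, B = μ₀nI with n = 1.342×10⁴ turns/m.
B = 4π×10⁻⁷ × 1.342×10⁴ × 13.8 = 0.233 T.

B ≈ 233 mT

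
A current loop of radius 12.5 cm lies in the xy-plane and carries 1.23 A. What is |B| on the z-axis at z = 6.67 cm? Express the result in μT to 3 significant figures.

On the axis of a circular loop, B = μ₀IR² / [2(R²+z²)^(3/2)].
R² + z² = (0.125)² + (0.0667)² = 0.02007 m², and (R²+z²)^(3/2) = 2.84×10⁻³ m³.
B = (4π×10⁻⁷ × 1.23 × 0.01562) / (2 × 2.84×10⁻³) = 4.25×10⁻⁶ T.

B ≈ 4.25 μT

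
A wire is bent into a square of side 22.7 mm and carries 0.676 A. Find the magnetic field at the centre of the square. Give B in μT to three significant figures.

B ≈ 33.7 μT

Each side is a finite straight segment at perpendicular distance d = a/(2 tan(π/4)) = 0.01135 m from the centre, with end-angles ±π/4.
One side contributes B₁ = (μ₀I/4πd)·2 sin(π/4) = 8.42×10⁻⁶ T.
All 4 sides add in the same direction: B = 4 × 8.42×10⁻⁶ = 3.37×10⁻⁵ T.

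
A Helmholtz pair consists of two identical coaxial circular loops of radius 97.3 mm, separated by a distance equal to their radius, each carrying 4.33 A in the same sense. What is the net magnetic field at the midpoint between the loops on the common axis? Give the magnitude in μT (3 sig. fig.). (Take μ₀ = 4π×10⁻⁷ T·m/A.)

B ≈ 40.0 μT

Each loop contributes B = μ₀IR²/[2(R²+z²)^(3/2)] on the axis, with z measured from that loop.
Loop 1 (z = 0.04865 m): B₁ = 2.00×10⁻⁵ T. Loop 2 (z = 0.04865 m): B₂ = 2.00×10⁻⁵ T.
The fields add: B = B₁ + B₂ = 4.00×10⁻⁵ T.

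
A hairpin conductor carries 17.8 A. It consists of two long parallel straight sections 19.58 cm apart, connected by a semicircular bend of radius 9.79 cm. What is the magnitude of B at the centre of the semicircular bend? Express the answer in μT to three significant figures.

B ≈ 93.5 μT

The semicircular arc contributes B_arc = μ₀I·π/(4πR) = μ₀I/(4R) = 5.71×10⁻⁵ T.
Each semi-infinite lead is at perpendicular distance R = 0.0979 m from the centre, with the perpendicular foot at its near end, so it contributes μ₀I/(4πR); both point the same way, together 3.64×10⁻⁵ T.
Arc and leads all point the same direction: B = 5.71×10⁻⁵ + 3.64×10⁻⁵ = 9.35×10⁻⁵ T.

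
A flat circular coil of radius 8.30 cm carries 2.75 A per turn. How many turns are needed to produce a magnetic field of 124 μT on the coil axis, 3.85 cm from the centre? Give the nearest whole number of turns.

For an N-turn coil, B = Nμ₀IR²/[2(R²+z²)^(3/2)]. A single turn gives B₁ = 1.55×10⁻⁵ T with R = 0.083 m, z = 0.0385 m.
N = B/B₁ = 1.24×10⁻⁴ / 1.55×10⁻⁵ = 7.98.

N = 8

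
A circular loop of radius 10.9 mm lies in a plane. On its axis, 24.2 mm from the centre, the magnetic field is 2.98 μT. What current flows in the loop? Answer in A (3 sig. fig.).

I ≈ 0.746 A

On the axis of a loop, B = μ₀IR²/[2(R²+z²)^(3/2)], so I = 2B(R²+z²)^(3/2)/(μ₀R²).
R² + z² = 0.0001188 + 0.0005856 = 0.0007045 m²; raised to 3/2 gives 1.87×10⁻⁵ m³.
I = 2 × 2.98×10⁻⁶ × 1.87×10⁻⁵ / (1.26×10⁻⁶ × 0.0001188) = 0.746 A.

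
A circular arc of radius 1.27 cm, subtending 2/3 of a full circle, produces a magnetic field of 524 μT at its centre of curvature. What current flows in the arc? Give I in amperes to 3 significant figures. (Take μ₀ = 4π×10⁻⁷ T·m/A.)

For a circular arc, B = μ₀Iφ/(4πR) with φ in radians; here φ = 4.189 rad.
So I = 4πRB/(μ₀φ) = 4π × 0.0127 × 5.24×10⁻⁴ / (4π×10⁻⁷ × 4.189) = 15.9 A.

I ≈ 15.9 A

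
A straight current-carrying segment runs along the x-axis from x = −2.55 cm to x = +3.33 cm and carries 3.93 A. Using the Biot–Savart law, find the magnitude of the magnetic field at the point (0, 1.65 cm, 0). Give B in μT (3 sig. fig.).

For a finite straight segment, B = (μ₀I/4πd)(sinθ₁ + sinθ₂), where θ₁, θ₂ are the angles from the perpendicular to each end.
The perpendicular distance is d = 0.0165 m; the end-offsets along the wire are a = 0.0255 m and b = 0.0333 m.
sinθ₁ = 0.0255/√(0.0255²+0.0165²) = 0.8396; sinθ₂ = 0.0333/√(0.0333²+0.0165²) = 0.8960.
B = (4π×10⁻⁷ × 3.93) / (4π × 0.0165) × (0.8396 + 0.8960) = 4.13×10⁻⁵ T.

B ≈ 41.3 μT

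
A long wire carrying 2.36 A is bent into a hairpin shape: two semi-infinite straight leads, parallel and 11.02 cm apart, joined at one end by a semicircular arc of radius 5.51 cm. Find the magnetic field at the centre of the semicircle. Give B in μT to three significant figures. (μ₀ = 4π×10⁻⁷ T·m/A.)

The semicircular arc contributes B_arc = μ₀I·π/(4πR) = μ₀I/(4R) = 1.35×10⁻⁵ T.
Each semi-infinite lead is at perpendicular distance R = 0.0551 m from the centre, with the perpendicular foot at its near end, so it contributes μ₀I/(4πR); both point the same way, together 8.57×10⁻⁶ T.
Arc and leads all point the same direction: B = 1.35×10⁻⁵ + 8.57×10⁻⁶ = 2.20×10⁻⁵ T.

B ≈ 22.0 μT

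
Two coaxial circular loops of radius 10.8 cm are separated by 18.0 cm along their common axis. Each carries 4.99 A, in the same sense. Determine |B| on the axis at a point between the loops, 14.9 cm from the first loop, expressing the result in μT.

Each loop contributes B = μ₀IR²/[2(R²+z²)^(3/2)] on the axis, with z measured from that loop.
Loop 1 (z = 0.149 m): B₁ = 5.87×10⁻⁶ T. Loop 2 (z = 0.031 m): B₂ = 2.58×10⁻⁵ T.
The fields add: B = B₁ + B₂ = 3.16×10⁻⁵ T.

B ≈ 31.6 μT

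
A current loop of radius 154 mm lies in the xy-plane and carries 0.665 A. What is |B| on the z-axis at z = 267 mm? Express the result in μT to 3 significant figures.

On the axis of a circular loop, B = μ₀IR² / [2(R²+z²)^(3/2)].
R² + z² = (0.154)² + (0.267)² = 0.09501 m², and (R²+z²)^(3/2) = 2.93×10⁻² m³.
B = (4π×10⁻⁷ × 0.665 × 0.02372) / (2 × 2.93×10⁻²) = 3.38×10⁻⁷ T.

B ≈ 0.338 μT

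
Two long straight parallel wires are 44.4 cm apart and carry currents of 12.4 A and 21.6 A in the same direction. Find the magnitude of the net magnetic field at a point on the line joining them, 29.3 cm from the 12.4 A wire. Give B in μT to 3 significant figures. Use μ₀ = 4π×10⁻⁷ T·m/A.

B ≈ 20.1 μT

Each long wire gives B = μ₀I/(2πd). Distances are d₁ = 0.293 m and d₂ = 0.151 m.
B₁ = 8.46×10⁻⁶ T, B₂ = 2.86×10⁻⁵ T.
Between parallel currents the two contributions point in opposite directions, so they subtract. B = |B₁ − B₂| = |8.46×10⁻⁶ − 2.86×10⁻⁵| = 2.01×10⁻⁵ T.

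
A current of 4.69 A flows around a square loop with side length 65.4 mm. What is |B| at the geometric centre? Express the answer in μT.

B ≈ 81.1 μT

Each side is a finite straight segment at perpendicular distance d = a/(2 tan(π/4)) = 0.0327 m from the centre, with end-angles ±π/4.
One side contributes B₁ = (μ₀I/4πd)·2 sin(π/4) = 2.03×10⁻⁵ T.
All 4 sides add in the same direction: B = 4 × 2.03×10⁻⁵ = 8.11×10⁻⁵ T.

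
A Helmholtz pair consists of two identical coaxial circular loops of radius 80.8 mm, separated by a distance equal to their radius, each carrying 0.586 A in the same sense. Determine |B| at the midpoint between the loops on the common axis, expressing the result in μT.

B ≈ 6.52 μT

Each loop contributes B = μ₀IR²/[2(R²+z²)^(3/2)] on the axis, with z measured from that loop.
Loop 1 (z = 0.0404 m): B₁ = 3.26×10⁻⁶ T. Loop 2 (z = 0.0404 m): B₂ = 3.26×10⁻⁶ T.
The fields add: B = B₁ + B₂ = 6.52×10⁻⁶ T.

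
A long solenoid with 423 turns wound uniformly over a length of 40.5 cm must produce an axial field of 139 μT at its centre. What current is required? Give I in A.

Inside a long solenoid B = μ₀nI with n = 1044 m⁻¹, so I = B/(μ₀n).
I = 1.39×10⁻⁴ / (4π×10⁻⁷ × 1044) = 0.106 A.

I ≈ 0.106 A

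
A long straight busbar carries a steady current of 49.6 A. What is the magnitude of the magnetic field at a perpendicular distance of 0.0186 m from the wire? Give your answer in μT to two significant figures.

For an infinitely long straight wire, B = μ₀I/(2πd).
B = (4π×10⁻⁷ × 49.6) / (2π × 0.0186) = 5.33×10⁻⁴ T.

B ≈ 530 μT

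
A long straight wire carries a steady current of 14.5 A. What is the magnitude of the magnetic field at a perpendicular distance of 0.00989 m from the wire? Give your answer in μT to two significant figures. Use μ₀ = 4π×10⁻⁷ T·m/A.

B ≈ 290 μT

For an infinitely long straight wire, B = μ₀I/(2πd).
B = (4π×10⁻⁷ × 14.5) / (2π × 0.00989) = 2.93×10⁻⁴ T.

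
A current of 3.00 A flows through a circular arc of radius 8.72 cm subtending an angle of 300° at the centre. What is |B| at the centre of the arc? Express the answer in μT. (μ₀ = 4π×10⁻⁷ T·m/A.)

The Biot–Savart field of a circular arc at its centre is B = μ₀Iφ/(4πR), with φ = 5.236 rad.
B = (4π×10⁻⁷ × 3.00 × 5.236) / (4π × 0.0872) = 1.80×10⁻⁵ T.

B ≈ 18.0 μT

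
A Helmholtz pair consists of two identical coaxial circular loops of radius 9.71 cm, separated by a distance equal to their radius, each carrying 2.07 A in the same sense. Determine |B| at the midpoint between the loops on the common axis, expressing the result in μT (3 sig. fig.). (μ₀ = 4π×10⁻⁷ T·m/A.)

Each loop contributes B = μ₀IR²/[2(R²+z²)^(3/2)] on the axis, with z measured from that loop.
Loop 1 (z = 0.04855 m): B₁ = 9.58×10⁻⁶ T. Loop 2 (z = 0.04855 m): B₂ = 9.58×10⁻⁶ T.
The fields add: B = B₁ + B₂ = 1.92×10⁻⁵ T.

B ≈ 19.2 μT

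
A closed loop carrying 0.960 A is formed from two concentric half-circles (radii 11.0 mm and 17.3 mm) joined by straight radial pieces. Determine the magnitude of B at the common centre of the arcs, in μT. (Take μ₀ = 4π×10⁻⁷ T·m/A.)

B ≈ 9.98 μT

The radial connectors point toward the centre, so dl × r̂ = 0 and they contribute nothing.
Each semicircle gives μ₀I/(4R): inner arc 2.74×10⁻⁵ T, outer arc 1.74×10⁻⁵ T.
The two arcs carry current in opposite angular senses, so their fields oppose: B = |2.74×10⁻⁵ − 1.74×10⁻⁵| = 9.98×10⁻⁶ T.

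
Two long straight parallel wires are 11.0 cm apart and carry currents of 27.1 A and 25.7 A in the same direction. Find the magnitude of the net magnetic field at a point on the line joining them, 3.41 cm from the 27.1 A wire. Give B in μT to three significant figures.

Each long wire gives B = μ₀I/(2πd). Distances are d₁ = 0.0341 m and d₂ = 0.0759 m.
B₁ = 1.59×10⁻⁴ T, B₂ = 6.77×10⁻⁵ T.
Between parallel currents the two contributions point in opposite directions, so they subtract. B = |B₁ − B₂| = |1.59×10⁻⁴ − 6.77×10⁻⁵| = 9.12×10⁻⁵ T.

B ≈ 91.2 μT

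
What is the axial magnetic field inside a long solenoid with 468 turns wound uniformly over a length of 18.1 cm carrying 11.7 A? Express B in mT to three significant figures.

B ≈ 38.0 mT

Inside a long solenoid, B = μ₀nI with n = 2586 turns/m.
B = 4π×10⁻⁷ × 2586 × 11.7 = 3.80×10⁻² T.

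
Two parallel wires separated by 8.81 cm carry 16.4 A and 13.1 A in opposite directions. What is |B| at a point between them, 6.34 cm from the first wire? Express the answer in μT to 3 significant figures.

B ≈ 158 μT

Each long wire gives B = μ₀I/(2πd). Distances are d₁ = 0.0634 m and d₂ = 0.0247 m.
B₁ = 5.17×10⁻⁵ T, B₂ = 1.06×10⁻⁴ T.
Between antiparallel currents both contributions point the same way, so they add. B = B₁ + B₂ = 5.17×10⁻⁵ + 1.06×10⁻⁴ = 1.58×10⁻⁴ T.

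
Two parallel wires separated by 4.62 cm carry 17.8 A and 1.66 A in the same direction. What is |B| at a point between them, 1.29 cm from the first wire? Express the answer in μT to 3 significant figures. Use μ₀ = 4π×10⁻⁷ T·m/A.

B ≈ 266 μT

Each long wire gives B = μ₀I/(2πd). Distances are d₁ = 0.0129 m and d₂ = 0.0333 m.
B₁ = 2.76×10⁻⁴ T, B₂ = 9.97×10⁻⁶ T.
Between parallel currents the two contributions point in opposite directions, so they subtract. B = |B₁ − B₂| = |2.76×10⁻⁴ − 9.97×10⁻⁶| = 2.66×10⁻⁴ T.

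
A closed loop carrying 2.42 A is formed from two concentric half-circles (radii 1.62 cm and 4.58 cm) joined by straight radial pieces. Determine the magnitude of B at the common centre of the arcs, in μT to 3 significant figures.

The radial connectors point toward the centre, so dl × r̂ = 0 and they contribute nothing.
Each semicircle gives μ₀I/(4R): inner arc 4.69×10⁻⁵ T, outer arc 1.66×10⁻⁵ T.
The two arcs carry current in opposite angular senses, so their fields oppose: B = |4.69×10⁻⁵ − 1.66×10⁻⁵| = 3.03×10⁻⁵ T.

B ≈ 30.3 μT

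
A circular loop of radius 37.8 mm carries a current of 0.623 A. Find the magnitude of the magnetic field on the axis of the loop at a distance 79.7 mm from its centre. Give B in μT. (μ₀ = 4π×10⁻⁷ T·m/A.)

On the axis of a circular loop, B = μ₀IR² / [2(R²+z²)^(3/2)].
R² + z² = (0.0378)² + (0.0797)² = 0.007781 m², and (R²+z²)^(3/2) = 6.86×10⁻⁴ m³.
B = (4π×10⁻⁷ × 0.623 × 0.001429) / (2 × 6.86×10⁻⁴) = 8.15×10⁻⁷ T.

B ≈ 0.815 μT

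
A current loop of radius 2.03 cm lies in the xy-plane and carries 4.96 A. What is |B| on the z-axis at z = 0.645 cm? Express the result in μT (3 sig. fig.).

B ≈ 133 μT

On the axis of a circular loop, B = μ₀IR² / [2(R²+z²)^(3/2)].
R² + z² = (0.0203)² + (0.00645)² = 0.0004537 m², and (R²+z²)^(3/2) = 9.66×10⁻⁶ m³.
B = (4π×10⁻⁷ × 4.96 × 0.0004121) / (2 × 9.66×10⁻⁶) = 1.33×10⁻⁴ T.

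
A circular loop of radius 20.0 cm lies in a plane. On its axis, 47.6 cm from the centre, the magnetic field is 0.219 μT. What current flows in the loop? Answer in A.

I ≈ 1.20 A

On the axis of a loop, B = μ₀IR²/[2(R²+z²)^(3/2)], so I = 2B(R²+z²)^(3/2)/(μ₀R²).
R² + z² = 0.04 + 0.2266 = 0.2666 m²; raised to 3/2 gives 0.138 m³.
I = 2 × 2.19×10⁻⁷ × 0.138 / (1.26×10⁻⁶ × 0.04) = 1.20 A.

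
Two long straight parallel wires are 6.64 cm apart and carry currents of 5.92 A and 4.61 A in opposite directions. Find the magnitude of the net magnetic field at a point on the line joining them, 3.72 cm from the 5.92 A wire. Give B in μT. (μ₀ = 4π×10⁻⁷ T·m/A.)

B ≈ 63.4 μT

Each long wire gives B = μ₀I/(2πd). Distances are d₁ = 0.0372 m and d₂ = 0.0292 m.
B₁ = 3.18×10⁻⁵ T, B₂ = 3.16×10⁻⁵ T.
Between antiparallel currents both contributions point the same way, so they add. B = B₁ + B₂ = 3.18×10⁻⁵ + 3.16×10⁻⁵ = 6.34×10⁻⁵ T.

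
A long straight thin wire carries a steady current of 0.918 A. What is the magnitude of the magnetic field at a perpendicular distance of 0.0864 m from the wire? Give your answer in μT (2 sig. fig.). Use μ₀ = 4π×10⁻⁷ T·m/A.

For an infinitely long straight wire, B = μ₀I/(2πd).
B = (4π×10⁻⁷ × 0.918) / (2π × 0.0864) = 2.12×10⁻⁶ T.

B ≈ 2.1 μT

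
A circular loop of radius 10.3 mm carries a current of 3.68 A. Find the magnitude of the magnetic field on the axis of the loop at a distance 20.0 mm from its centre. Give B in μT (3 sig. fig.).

B ≈ 21.5 μT

On the axis of a circular loop, B = μ₀IR² / [2(R²+z²)^(3/2)].
R² + z² = (0.0103)² + (0.02)² = 0.0005061 m², and (R²+z²)^(3/2) = 1.14×10⁻⁵ m³.
B = (4π×10⁻⁷ × 3.68 × 0.0001061) / (2 × 1.14×10⁻⁵) = 2.15×10⁻⁵ T.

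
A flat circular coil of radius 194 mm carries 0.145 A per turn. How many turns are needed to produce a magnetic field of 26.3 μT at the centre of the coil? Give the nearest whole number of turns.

For an N-turn coil, B = Nμ₀I/(2R). A single turn gives B₁ = 4.70×10⁻⁷ T with R = 0.194 m.
N = B/B₁ = 2.63×10⁻⁵ / 4.70×10⁻⁷ = 56.00.

N = 56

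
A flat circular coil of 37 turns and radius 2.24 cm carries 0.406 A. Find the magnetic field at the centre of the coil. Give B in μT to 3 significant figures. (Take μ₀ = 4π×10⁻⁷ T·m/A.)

B ≈ 421 μT

For an N-turn flat coil, B = Nμ₀I/(2R) with R = 0.0224 m.
B = 37 × 1.14×10⁻⁵ T = 4.21×10⁻⁴ T.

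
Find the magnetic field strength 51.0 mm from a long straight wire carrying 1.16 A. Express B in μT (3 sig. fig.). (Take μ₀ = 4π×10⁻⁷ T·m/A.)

For an infinitely long straight wire, B = μ₀I/(2πd).
B = (4π×10⁻⁷ × 1.16) / (2π × 0.051) = 4.55×10⁻⁶ T.

B ≈ 4.55 μT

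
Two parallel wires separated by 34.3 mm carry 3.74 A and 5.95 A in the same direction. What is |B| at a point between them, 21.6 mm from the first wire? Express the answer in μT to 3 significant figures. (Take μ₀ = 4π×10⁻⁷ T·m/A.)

Each long wire gives B = μ₀I/(2πd). Distances are d₁ = 0.0216 m and d₂ = 0.0127 m.
B₁ = 3.46×10⁻⁵ T, B₂ = 9.37×10⁻⁵ T.
Between parallel currents the two contributions point in opposite directions, so they subtract. B = |B₁ − B₂| = |3.46×10⁻⁵ − 9.37×10⁻⁵| = 5.91×10⁻⁵ T.

B ≈ 59.1 μT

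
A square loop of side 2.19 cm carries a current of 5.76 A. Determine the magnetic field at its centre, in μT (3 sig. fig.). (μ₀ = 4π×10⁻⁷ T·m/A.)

B ≈ 298 μT

Each side is a finite straight segment at perpendicular distance d = a/(2 tan(π/4)) = 0.01095 m from the centre, with end-angles ±π/4.
One side contributes B₁ = (μ₀I/4πd)·2 sin(π/4) = 7.44×10⁻⁵ T.
All 4 sides add in the same direction: B = 4 × 7.44×10⁻⁵ = 2.98×10⁻⁴ T.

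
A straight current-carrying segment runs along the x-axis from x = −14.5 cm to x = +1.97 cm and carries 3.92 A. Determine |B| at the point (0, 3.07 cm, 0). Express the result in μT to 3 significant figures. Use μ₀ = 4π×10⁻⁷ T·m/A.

For a finite straight segment, B = (μ₀I/4πd)(sinθ₁ + sinθ₂), where θ₁, θ₂ are the angles from the perpendicular to each end.
The perpendicular distance is d = 0.0307 m; the end-offsets along the wire are a = 0.145 m and b = 0.0197 m.
sinθ₁ = 0.145/√(0.145²+0.0307²) = 0.9783; sinθ₂ = 0.0197/√(0.0197²+0.0307²) = 0.5401.
B = (4π×10⁻⁷ × 3.92) / (4π × 0.0307) × (0.9783 + 0.5401) = 1.94×10⁻⁵ T.

B ≈ 19.4 μT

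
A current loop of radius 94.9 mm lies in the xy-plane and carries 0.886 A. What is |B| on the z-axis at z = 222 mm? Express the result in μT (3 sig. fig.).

On the axis of a circular loop, B = μ₀IR² / [2(R²+z²)^(3/2)].
R² + z² = (0.0949)² + (0.222)² = 0.05829 m², and (R²+z²)^(3/2) = 1.41×10⁻² m³.
B = (4π×10⁻⁷ × 0.886 × 0.009006) / (2 × 1.41×10⁻²) = 3.56×10⁻⁷ T.

B ≈ 0.356 μT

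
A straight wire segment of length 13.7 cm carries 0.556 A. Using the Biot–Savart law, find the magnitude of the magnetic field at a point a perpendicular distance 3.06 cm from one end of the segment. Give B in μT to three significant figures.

B ≈ 1.77 μT

For a finite straight segment, B = (μ₀I/4πd)(sinθ₁ + sinθ₂), where θ₁, θ₂ are the angles from the perpendicular to each end.
The perpendicular foot is at one end, so the two end-offsets along the wire are 0 and L = 0.137 m.
sinθ₁ = 0/√(0²+0.0306²) = 0.0000; sinθ₂ = 0.137/√(0.137²+0.0306²) = 0.9760.
B = (4π×10⁻⁷ × 0.556) / (4π × 0.0306) × (0.0000 + 0.9760) = 1.77×10⁻⁶ T.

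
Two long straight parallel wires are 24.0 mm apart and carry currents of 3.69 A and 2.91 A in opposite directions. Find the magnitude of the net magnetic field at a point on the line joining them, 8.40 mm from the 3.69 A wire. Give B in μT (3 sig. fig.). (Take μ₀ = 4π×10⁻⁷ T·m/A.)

B ≈ 125 μT

Each long wire gives B = μ₀I/(2πd). Distances are d₁ = 0.0084 m and d₂ = 0.0156 m.
B₁ = 8.79×10⁻⁵ T, B₂ = 3.73×10⁻⁵ T.
Between antiparallel currents both contributions point the same way, so they add. B = B₁ + B₂ = 8.79×10⁻⁵ + 3.73×10⁻⁵ = 1.25×10⁻⁴ T.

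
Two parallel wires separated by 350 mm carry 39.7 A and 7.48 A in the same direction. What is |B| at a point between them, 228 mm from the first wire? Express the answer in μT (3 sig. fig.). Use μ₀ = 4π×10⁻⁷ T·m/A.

B ≈ 22.6 μT

Each long wire gives B = μ₀I/(2πd). Distances are d₁ = 0.228 m and d₂ = 0.122 m.
B₁ = 3.48×10⁻⁵ T, B₂ = 1.23×10⁻⁵ T.
Between parallel currents the two contributions point in opposite directions, so they subtract. B = |B₁ − B₂| = |3.48×10⁻⁵ − 1.23×10⁻⁵| = 2.26×10⁻⁵ T.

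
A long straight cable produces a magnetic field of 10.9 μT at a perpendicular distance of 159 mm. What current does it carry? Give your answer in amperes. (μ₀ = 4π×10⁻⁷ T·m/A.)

For a long straight wire B = μ₀I/(2πd), so I = 2πdB/μ₀.
I = 2π × 0.159 × 1.09×10⁻⁵ / (4π×10⁻⁷) = 8.67 A.

I ≈ 8.67 A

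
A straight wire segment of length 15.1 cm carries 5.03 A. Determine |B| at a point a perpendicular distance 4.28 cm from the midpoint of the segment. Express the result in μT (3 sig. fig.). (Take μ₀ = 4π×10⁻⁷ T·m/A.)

B ≈ 20.4 μT

For a finite straight segment, B = (μ₀I/4πd)(sinθ₁ + sinθ₂), where θ₁, θ₂ are the angles from the perpendicular to each end.
The perpendicular from the point meets the wire at its midpoint, so each end is L/2 = 0.0755 m away along the wire.
sinθ₁ = 0.0755/√(0.0755²+0.0428²) = 0.8699; sinθ₂ = 0.0755/√(0.0755²+0.0428²) = 0.8699.
B = (4π×10⁻⁷ × 5.03) / (4π × 0.0428) × (0.8699 + 0.8699) = 2.04×10⁻⁵ T.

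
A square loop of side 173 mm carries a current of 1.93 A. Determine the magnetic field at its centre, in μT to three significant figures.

Each side is a finite straight segment at perpendicular distance d = a/(2 tan(π/4)) = 0.0865 m from the centre, with end-angles ±π/4.
One side contributes B₁ = (μ₀I/4πd)·2 sin(π/4) = 3.16×10⁻⁶ T.
All 4 sides add in the same direction: B = 4 × 3.16×10⁻⁶ = 1.26×10⁻⁵ T.

B ≈ 12.6 μT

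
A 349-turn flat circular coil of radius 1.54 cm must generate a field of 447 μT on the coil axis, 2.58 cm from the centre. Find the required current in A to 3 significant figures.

I ≈ 0.233 A

For an N-turn coil, B = Nμ₀IR²/[2(R²+z²)^(3/2)] with R = 0.0154 m, z = 0.0258 m, so I = 2B(R²+z²)^(3/2)/(Nμ₀R²) = 2 × 4.47×10⁻⁴ × 2.71×10⁻⁵ / (349 × 4π×10⁻⁷ × 0.0002372) = 0.233 A.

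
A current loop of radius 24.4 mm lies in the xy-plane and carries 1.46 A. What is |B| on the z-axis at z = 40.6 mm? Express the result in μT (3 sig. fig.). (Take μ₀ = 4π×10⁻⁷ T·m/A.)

On the axis of a circular loop, B = μ₀IR² / [2(R²+z²)^(3/2)].
R² + z² = (0.0244)² + (0.0406)² = 0.002244 m², and (R²+z²)^(3/2) = 1.06×10⁻⁴ m³.
B = (4π×10⁻⁷ × 1.46 × 0.0005954) / (2 × 1.06×10⁻⁴) = 5.14×10⁻⁶ T.

B ≈ 5.14 μT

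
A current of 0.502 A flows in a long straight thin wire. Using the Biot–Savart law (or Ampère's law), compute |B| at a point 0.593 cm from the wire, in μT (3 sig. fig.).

For an infinitely long straight wire, B = μ₀I/(2πd).
B = (4π×10⁻⁷ × 0.502) / (2π × 0.00593) = 1.69×10⁻⁵ T.

B ≈ 16.9 μT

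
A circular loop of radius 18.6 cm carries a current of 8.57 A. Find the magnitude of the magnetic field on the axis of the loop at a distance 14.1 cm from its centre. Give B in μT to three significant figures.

B ≈ 14.7 μT

On the axis of a circular loop, B = μ₀IR² / [2(R²+z²)^(3/2)].
R² + z² = (0.186)² + (0.141)² = 0.05448 m², and (R²+z²)^(3/2) = 1.27×10⁻² m³.
B = (4π×10⁻⁷ × 8.57 × 0.0346) / (2 × 1.27×10⁻²) = 1.47×10⁻⁵ T.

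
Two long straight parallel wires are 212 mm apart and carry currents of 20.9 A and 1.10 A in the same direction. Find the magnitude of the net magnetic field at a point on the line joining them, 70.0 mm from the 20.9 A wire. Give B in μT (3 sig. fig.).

B ≈ 58.2 μT

Each long wire gives B = μ₀I/(2πd). Distances are d₁ = 0.07 m and d₂ = 0.142 m.
B₁ = 5.97×10⁻⁵ T, B₂ = 1.55×10⁻⁶ T.
Between parallel currents the two contributions point in opposite directions, so they subtract. B = |B₁ − B₂| = |5.97×10⁻⁵ − 1.55×10⁻⁶| = 5.82×10⁻⁵ T.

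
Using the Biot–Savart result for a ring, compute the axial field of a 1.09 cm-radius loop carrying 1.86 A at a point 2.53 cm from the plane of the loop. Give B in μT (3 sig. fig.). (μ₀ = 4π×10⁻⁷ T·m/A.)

On the axis of a circular loop, B = μ₀IR² / [2(R²+z²)^(3/2)].
R² + z² = (0.0109)² + (0.0253)² = 0.0007589 m², and (R²+z²)^(3/2) = 2.09×10⁻⁵ m³.
B = (4π×10⁻⁷ × 1.86 × 0.0001188) / (2 × 2.09×10⁻⁵) = 6.64×10⁻⁶ T.

B ≈ 6.64 μT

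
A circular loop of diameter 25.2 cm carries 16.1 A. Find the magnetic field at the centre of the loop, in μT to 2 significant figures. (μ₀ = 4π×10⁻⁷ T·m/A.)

B ≈ 80 μT

At the centre of a circular loop the Biot–Savart law gives B = μ₀I/(2R) (so R = 0.126 m).
B = (4π×10⁻⁷ × 16.1) / (2 × 0.126) = 8.03×10⁻⁵ T.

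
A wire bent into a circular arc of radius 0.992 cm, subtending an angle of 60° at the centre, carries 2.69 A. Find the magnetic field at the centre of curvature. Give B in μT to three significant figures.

The Biot–Savart field of a circular arc at its centre is B = μ₀Iφ/(4πR), with φ = 1.047 rad.
B = (4π×10⁻⁷ × 2.69 × 1.047) / (4π × 0.00992) = 2.84×10⁻⁵ T.

B ≈ 28.4 μT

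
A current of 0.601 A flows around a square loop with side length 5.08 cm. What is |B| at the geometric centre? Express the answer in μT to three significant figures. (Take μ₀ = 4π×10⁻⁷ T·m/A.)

Each side is a finite straight segment at perpendicular distance d = a/(2 tan(π/4)) = 0.0254 m from the centre, with end-angles ±π/4.
One side contributes B₁ = (μ₀I/4πd)·2 sin(π/4) = 3.35×10⁻⁶ T.
All 4 sides add in the same direction: B = 4 × 3.35×10⁻⁶ = 1.34×10⁻⁵ T.

B ≈ 13.4 μT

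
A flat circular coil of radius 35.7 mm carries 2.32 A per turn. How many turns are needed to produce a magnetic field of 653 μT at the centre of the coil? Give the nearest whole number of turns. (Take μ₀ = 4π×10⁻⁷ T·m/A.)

N = 16

For an N-turn coil, B = Nμ₀I/(2R). A single turn gives B₁ = 4.08×10⁻⁵ T with R = 0.0357 m.
N = B/B₁ = 6.53×10⁻⁴ / 4.08×10⁻⁵ = 15.99.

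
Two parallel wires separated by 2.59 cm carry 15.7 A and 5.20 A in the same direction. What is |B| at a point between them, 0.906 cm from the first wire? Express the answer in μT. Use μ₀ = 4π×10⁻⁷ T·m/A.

Each long wire gives B = μ₀I/(2πd). Distances are d₁ = 0.00906 m and d₂ = 0.01684 m.
B₁ = 3.47×10⁻⁴ T, B₂ = 6.18×10⁻⁵ T.
Between parallel currents the two contributions point in opposite directions, so they subtract. B = |B₁ − B₂| = |3.47×10⁻⁴ − 6.18×10⁻⁵| = 2.85×10⁻⁴ T.

B ≈ 285 μT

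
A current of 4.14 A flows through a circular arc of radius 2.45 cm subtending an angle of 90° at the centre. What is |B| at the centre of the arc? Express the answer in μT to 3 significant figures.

B ≈ 26.5 μT

The Biot–Savart field of a circular arc at its centre is B = μ₀Iφ/(4πR), with φ = 1.571 rad.
B = (4π×10⁻⁷ × 4.14 × 1.571) / (4π × 0.0245) = 2.65×10⁻⁵ T.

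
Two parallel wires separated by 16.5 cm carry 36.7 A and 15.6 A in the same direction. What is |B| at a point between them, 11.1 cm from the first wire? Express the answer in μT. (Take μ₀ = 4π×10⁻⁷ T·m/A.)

B ≈ 8.35 μT

Each long wire gives B = μ₀I/(2πd). Distances are d₁ = 0.111 m and d₂ = 0.054 m.
B₁ = 6.61×10⁻⁵ T, B₂ = 5.78×10⁻⁵ T.
Between parallel currents the two contributions point in opposite directions, so they subtract. B = |B₁ − B₂| = |6.61×10⁻⁵ − 5.78×10⁻⁵| = 8.35×10⁻⁶ T.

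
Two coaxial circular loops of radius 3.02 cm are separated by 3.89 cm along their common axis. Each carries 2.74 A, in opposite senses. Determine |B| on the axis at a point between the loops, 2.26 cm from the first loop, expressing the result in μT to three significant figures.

Each loop contributes B = μ₀IR²/[2(R²+z²)^(3/2)] on the axis, with z measured from that loop.
Loop 1 (z = 0.0226 m): B₁ = 2.93×10⁻⁵ T. Loop 2 (z = 0.0163 m): B₂ = 3.88×10⁻⁵ T.
The fields oppose: B = |B₁ − B₂| = 9.59×10⁻⁶ T.

B ≈ 9.59 μT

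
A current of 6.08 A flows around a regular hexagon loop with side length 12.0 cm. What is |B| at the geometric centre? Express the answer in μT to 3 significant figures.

B ≈ 35.1 μT

Each side is a finite straight segment at perpendicular distance d = a/(2 tan(π/6)) = 0.1039 m from the centre, with end-angles ±π/6.
One side contributes B₁ = (μ₀I/4πd)·2 sin(π/6) = 5.85×10⁻⁶ T.
All 6 sides add in the same direction: B = 6 × 5.85×10⁻⁶ = 3.51×10⁻⁵ T.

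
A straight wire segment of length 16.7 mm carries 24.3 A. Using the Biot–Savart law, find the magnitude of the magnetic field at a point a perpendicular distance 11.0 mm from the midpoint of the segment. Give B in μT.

B ≈ 267 μT

For a finite straight segment, B = (μ₀I/4πd)(sinθ₁ + sinθ₂), where θ₁, θ₂ are the angles from the perpendicular to each end.
The perpendicular from the point meets the wire at its midpoint, so each end is L/2 = 0.00835 m away along the wire.
sinθ₁ = 0.00835/√(0.00835²+0.011²) = 0.6046; sinθ₂ = 0.00835/√(0.00835²+0.011²) = 0.6046.
B = (4π×10⁻⁷ × 24.3) / (4π × 0.011) × (0.6046 + 0.6046) = 2.67×10⁻⁴ T.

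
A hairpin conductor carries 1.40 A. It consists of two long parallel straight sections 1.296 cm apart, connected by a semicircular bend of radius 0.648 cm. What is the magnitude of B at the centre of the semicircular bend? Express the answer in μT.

B ≈ 111 μT

The semicircular arc contributes B_arc = μ₀I·π/(4πR) = μ₀I/(4R) = 6.79×10⁻⁵ T.
Each semi-infinite lead is at perpendicular distance R = 0.00648 m from the centre, with the perpendicular foot at its near end, so it contributes μ₀I/(4πR); both point the same way, together 4.32×10⁻⁵ T.
Arc and leads all point the same direction: B = 6.79×10⁻⁵ + 4.32×10⁻⁵ = 1.11×10⁻⁴ T.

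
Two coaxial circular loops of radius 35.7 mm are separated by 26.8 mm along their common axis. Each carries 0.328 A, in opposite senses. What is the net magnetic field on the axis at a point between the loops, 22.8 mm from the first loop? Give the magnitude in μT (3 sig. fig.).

B ≈ 2.21 μT

Each loop contributes B = μ₀IR²/[2(R²+z²)^(3/2)] on the axis, with z measured from that loop.
Loop 1 (z = 0.0228 m): B₁ = 3.46×10⁻⁶ T. Loop 2 (z = 0.004 m): B₂ = 5.67×10⁻⁶ T.
The fields oppose: B = |B₁ − B₂| = 2.21×10⁻⁶ T.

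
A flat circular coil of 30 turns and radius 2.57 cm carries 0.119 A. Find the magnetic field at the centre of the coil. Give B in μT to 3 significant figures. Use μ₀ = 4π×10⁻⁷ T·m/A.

For an N-turn flat coil, B = Nμ₀I/(2R) with R = 0.0257 m.
B = 30 × 2.91×10⁻⁶ T = 8.73×10⁻⁵ T.

B ≈ 87.3 μT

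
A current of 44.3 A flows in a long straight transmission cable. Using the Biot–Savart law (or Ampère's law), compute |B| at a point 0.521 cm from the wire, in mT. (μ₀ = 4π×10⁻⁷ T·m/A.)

For an infinitely long straight wire, B = μ₀I/(2πd).
B = (4π×10⁻⁷ × 44.3) / (2π × 0.00521) = 1.70×10⁻³ T.

B ≈ 1.70 mT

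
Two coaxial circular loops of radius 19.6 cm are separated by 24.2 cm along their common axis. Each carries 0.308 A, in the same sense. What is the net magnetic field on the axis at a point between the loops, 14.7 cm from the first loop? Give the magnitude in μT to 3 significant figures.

B ≈ 1.22 μT

Each loop contributes B = μ₀IR²/[2(R²+z²)^(3/2)] on the axis, with z measured from that loop.
Loop 1 (z = 0.147 m): B₁ = 5.06×10⁻⁷ T. Loop 2 (z = 0.095 m): B₂ = 7.19×10⁻⁷ T.
The fields add: B = B₁ + B₂ = 1.22×10⁻⁶ T.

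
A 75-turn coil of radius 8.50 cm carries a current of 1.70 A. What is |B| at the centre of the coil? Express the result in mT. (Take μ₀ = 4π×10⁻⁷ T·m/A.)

For an N-turn flat coil, B = Nμ₀I/(2R) with R = 0.085 m.
B = 75 × 1.26×10⁻⁵ T = 9.42×10⁻⁴ T.

B ≈ 0.942 mT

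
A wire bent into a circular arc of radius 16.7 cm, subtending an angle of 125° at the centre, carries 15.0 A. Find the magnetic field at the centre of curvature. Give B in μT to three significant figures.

B ≈ 19.6 μT

The Biot–Savart field of a circular arc at its centre is B = μ₀Iφ/(4πR), with φ = 2.182 rad.
B = (4π×10⁻⁷ × 15.0 × 2.182) / (4π × 0.167) = 1.96×10⁻⁵ T.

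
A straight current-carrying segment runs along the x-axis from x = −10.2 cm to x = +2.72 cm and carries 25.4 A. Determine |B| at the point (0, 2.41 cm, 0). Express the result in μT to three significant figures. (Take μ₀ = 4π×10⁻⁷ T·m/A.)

For a finite straight segment, B = (μ₀I/4πd)(sinθ₁ + sinθ₂), where θ₁, θ₂ are the angles from the perpendicular to each end.
The perpendicular distance is d = 0.0241 m; the end-offsets along the wire are a = 0.102 m and b = 0.0272 m.
sinθ₁ = 0.102/√(0.102²+0.0241²) = 0.9732; sinθ₂ = 0.0272/√(0.0272²+0.0241²) = 0.7485.
B = (4π×10⁻⁷ × 25.4) / (4π × 0.0241) × (0.9732 + 0.7485) = 1.81×10⁻⁴ T.

B ≈ 181 μT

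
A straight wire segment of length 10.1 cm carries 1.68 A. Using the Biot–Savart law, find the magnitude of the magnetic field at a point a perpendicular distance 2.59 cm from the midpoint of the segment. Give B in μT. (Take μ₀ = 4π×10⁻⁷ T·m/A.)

B ≈ 11.5 μT

For a finite straight segment, B = (μ₀I/4πd)(sinθ₁ + sinθ₂), where θ₁, θ₂ are the angles from the perpendicular to each end.
The perpendicular from the point meets the wire at its midpoint, so each end is L/2 = 0.0505 m away along the wire.
sinθ₁ = 0.0505/√(0.0505²+0.0259²) = 0.8898; sinθ₂ = 0.0505/√(0.0505²+0.0259²) = 0.8898.
B = (4π×10⁻⁷ × 1.68) / (4π × 0.0259) × (0.8898 + 0.8898) = 1.15×10⁻⁵ T.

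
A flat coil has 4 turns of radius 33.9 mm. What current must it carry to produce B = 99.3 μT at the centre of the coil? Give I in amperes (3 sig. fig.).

For an N-turn coil, B = Nμ₀I/(2R) with R = 0.0339 m, so I = 2RB/(Nμ₀) = 2 × 0.0339 × 9.93×10⁻⁵ / (4 × 4π×10⁻⁷) = 1.34 A.

I ≈ 1.34 A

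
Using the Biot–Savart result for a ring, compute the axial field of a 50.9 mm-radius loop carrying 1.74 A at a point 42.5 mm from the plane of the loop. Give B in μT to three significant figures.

B ≈ 9.71 μT

On the axis of a circular loop, B = μ₀IR² / [2(R²+z²)^(3/2)].
R² + z² = (0.0509)² + (0.0425)² = 0.004397 m², and (R²+z²)^(3/2) = 2.92×10⁻⁴ m³.
B = (4π×10⁻⁷ × 1.74 × 0.002591) / (2 × 2.92×10⁻⁴) = 9.71×10⁻⁶ T.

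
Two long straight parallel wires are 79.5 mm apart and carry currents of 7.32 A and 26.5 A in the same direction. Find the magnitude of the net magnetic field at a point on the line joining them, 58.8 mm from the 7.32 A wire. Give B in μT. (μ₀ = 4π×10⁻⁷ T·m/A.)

B ≈ 231 μT

Each long wire gives B = μ₀I/(2πd). Distances are d₁ = 0.0588 m and d₂ = 0.0207 m.
B₁ = 2.49×10⁻⁵ T, B₂ = 2.56×10⁻⁴ T.
Between parallel currents the two contributions point in opposite directions, so they subtract. B = |B₁ − B₂| = |2.49×10⁻⁵ − 2.56×10⁻⁴| = 2.31×10⁻⁴ T.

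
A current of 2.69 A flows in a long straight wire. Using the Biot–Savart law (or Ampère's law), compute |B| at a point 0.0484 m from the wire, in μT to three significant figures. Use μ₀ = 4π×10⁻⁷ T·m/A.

For an infinitely long straight wire, B = μ₀I/(2πd).
B = (4π×10⁻⁷ × 2.69) / (2π × 0.0484) = 1.11×10⁻⁵ T.

B ≈ 11.1 μT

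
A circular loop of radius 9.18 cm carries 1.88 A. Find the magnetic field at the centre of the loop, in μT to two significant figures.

At the centre of a circular loop the Biot–Savart law gives B = μ₀I/(2R).
B = (4π×10⁻⁷ × 1.88) / (2 × 0.0918) = 1.29×10⁻⁵ T.

B ≈ 13 μT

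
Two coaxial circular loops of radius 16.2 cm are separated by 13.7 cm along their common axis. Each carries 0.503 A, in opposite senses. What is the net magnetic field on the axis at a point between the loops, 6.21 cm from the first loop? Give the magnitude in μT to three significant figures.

Each loop contributes B = μ₀IR²/[2(R²+z²)^(3/2)] on the axis, with z measured from that loop.
Loop 1 (z = 0.0621 m): B₁ = 1.59×10⁻⁶ T. Loop 2 (z = 0.0749 m): B₂ = 1.46×10⁻⁶ T.
The fields oppose: B = |B₁ − B₂| = 1.29×10⁻⁷ T.

B ≈ 0.129 μT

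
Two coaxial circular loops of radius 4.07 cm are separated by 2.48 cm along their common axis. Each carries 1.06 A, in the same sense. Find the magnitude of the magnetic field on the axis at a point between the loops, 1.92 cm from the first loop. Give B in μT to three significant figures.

B ≈ 28.0 μT

Each loop contributes B = μ₀IR²/[2(R²+z²)^(3/2)] on the axis, with z measured from that loop.
Loop 1 (z = 0.0192 m): B₁ = 1.21×10⁻⁵ T. Loop 2 (z = 0.0056 m): B₂ = 1.59×10⁻⁵ T.
The fields add: B = B₁ + B₂ = 2.80×10⁻⁵ T.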